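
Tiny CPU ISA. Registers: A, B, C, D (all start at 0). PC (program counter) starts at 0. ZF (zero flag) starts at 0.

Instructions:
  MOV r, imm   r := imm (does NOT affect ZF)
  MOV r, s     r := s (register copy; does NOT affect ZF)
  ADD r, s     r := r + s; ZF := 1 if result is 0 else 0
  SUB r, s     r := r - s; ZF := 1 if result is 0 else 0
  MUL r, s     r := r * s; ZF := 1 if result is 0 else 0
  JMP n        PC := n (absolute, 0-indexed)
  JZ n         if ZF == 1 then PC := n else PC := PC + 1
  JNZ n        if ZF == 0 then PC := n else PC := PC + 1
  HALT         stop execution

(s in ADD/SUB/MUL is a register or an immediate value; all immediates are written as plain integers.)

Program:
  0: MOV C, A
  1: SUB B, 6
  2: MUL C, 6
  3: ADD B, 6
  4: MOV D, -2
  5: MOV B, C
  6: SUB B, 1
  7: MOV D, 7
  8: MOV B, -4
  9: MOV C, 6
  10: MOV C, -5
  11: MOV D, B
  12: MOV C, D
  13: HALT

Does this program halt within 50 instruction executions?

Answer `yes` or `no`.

Answer: yes

Derivation:
Step 1: PC=0 exec 'MOV C, A'. After: A=0 B=0 C=0 D=0 ZF=0 PC=1
Step 2: PC=1 exec 'SUB B, 6'. After: A=0 B=-6 C=0 D=0 ZF=0 PC=2
Step 3: PC=2 exec 'MUL C, 6'. After: A=0 B=-6 C=0 D=0 ZF=1 PC=3
Step 4: PC=3 exec 'ADD B, 6'. After: A=0 B=0 C=0 D=0 ZF=1 PC=4
Step 5: PC=4 exec 'MOV D, -2'. After: A=0 B=0 C=0 D=-2 ZF=1 PC=5
Step 6: PC=5 exec 'MOV B, C'. After: A=0 B=0 C=0 D=-2 ZF=1 PC=6
Step 7: PC=6 exec 'SUB B, 1'. After: A=0 B=-1 C=0 D=-2 ZF=0 PC=7
Step 8: PC=7 exec 'MOV D, 7'. After: A=0 B=-1 C=0 D=7 ZF=0 PC=8
Step 9: PC=8 exec 'MOV B, -4'. After: A=0 B=-4 C=0 D=7 ZF=0 PC=9
Step 10: PC=9 exec 'MOV C, 6'. After: A=0 B=-4 C=6 D=7 ZF=0 PC=10
Step 11: PC=10 exec 'MOV C, -5'. After: A=0 B=-4 C=-5 D=7 ZF=0 PC=11
Step 12: PC=11 exec 'MOV D, B'. After: A=0 B=-4 C=-5 D=-4 ZF=0 PC=12
Step 13: PC=12 exec 'MOV C, D'. After: A=0 B=-4 C=-4 D=-4 ZF=0 PC=13
Step 14: PC=13 exec 'HALT'. After: A=0 B=-4 C=-4 D=-4 ZF=0 PC=13 HALTED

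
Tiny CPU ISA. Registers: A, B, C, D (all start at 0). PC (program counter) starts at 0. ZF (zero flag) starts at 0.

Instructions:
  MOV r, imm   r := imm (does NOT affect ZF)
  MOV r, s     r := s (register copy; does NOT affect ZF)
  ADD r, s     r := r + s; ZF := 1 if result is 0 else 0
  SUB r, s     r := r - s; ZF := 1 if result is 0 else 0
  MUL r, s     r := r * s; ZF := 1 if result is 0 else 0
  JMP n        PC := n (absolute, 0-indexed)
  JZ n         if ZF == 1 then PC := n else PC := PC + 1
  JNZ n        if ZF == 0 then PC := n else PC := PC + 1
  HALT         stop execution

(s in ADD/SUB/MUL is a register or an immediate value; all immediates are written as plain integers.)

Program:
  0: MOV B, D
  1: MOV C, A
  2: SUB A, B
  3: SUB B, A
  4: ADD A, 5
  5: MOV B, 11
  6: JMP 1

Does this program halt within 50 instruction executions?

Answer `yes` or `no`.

Answer: no

Derivation:
Step 1: PC=0 exec 'MOV B, D'. After: A=0 B=0 C=0 D=0 ZF=0 PC=1
Step 2: PC=1 exec 'MOV C, A'. After: A=0 B=0 C=0 D=0 ZF=0 PC=2
Step 3: PC=2 exec 'SUB A, B'. After: A=0 B=0 C=0 D=0 ZF=1 PC=3
Step 4: PC=3 exec 'SUB B, A'. After: A=0 B=0 C=0 D=0 ZF=1 PC=4
Step 5: PC=4 exec 'ADD A, 5'. After: A=5 B=0 C=0 D=0 ZF=0 PC=5
Step 6: PC=5 exec 'MOV B, 11'. After: A=5 B=11 C=0 D=0 ZF=0 PC=6
Step 7: PC=6 exec 'JMP 1'. After: A=5 B=11 C=0 D=0 ZF=0 PC=1
Step 8: PC=1 exec 'MOV C, A'. After: A=5 B=11 C=5 D=0 ZF=0 PC=2
Step 9: PC=2 exec 'SUB A, B'. After: A=-6 B=11 C=5 D=0 ZF=0 PC=3
Step 10: PC=3 exec 'SUB B, A'. After: A=-6 B=17 C=5 D=0 ZF=0 PC=4
Step 11: PC=4 exec 'ADD A, 5'. After: A=-1 B=17 C=5 D=0 ZF=0 PC=5
Step 12: PC=5 exec 'MOV B, 11'. After: A=-1 B=11 C=5 D=0 ZF=0 PC=6
Step 13: PC=6 exec 'JMP 1'. After: A=-1 B=11 C=5 D=0 ZF=0 PC=1
Step 14: PC=1 exec 'MOV C, A'. After: A=-1 B=11 C=-1 D=0 ZF=0 PC=2
Step 15: PC=2 exec 'SUB A, B'. After: A=-12 B=11 C=-1 D=0 ZF=0 PC=3
After 50 steps: not halted. PC revisits the same instructions with no path to HALT; will never halt.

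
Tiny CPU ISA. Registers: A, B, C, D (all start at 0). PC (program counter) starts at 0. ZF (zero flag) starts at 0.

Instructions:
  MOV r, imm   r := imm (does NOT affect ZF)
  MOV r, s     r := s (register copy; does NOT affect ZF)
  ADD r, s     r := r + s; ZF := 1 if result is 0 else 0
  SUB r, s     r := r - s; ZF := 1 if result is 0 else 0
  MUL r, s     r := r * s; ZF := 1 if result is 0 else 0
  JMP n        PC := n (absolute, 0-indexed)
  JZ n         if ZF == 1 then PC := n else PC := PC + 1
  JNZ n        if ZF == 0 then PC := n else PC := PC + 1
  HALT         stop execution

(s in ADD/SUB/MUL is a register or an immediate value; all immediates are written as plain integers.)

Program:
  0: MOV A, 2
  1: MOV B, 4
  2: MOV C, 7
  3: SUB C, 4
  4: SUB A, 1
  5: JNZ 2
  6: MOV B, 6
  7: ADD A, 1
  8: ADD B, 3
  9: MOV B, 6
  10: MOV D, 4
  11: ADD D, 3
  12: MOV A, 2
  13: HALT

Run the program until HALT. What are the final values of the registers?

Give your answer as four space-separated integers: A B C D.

Answer: 2 6 3 7

Derivation:
Step 1: PC=0 exec 'MOV A, 2'. After: A=2 B=0 C=0 D=0 ZF=0 PC=1
Step 2: PC=1 exec 'MOV B, 4'. After: A=2 B=4 C=0 D=0 ZF=0 PC=2
Step 3: PC=2 exec 'MOV C, 7'. After: A=2 B=4 C=7 D=0 ZF=0 PC=3
Step 4: PC=3 exec 'SUB C, 4'. After: A=2 B=4 C=3 D=0 ZF=0 PC=4
Step 5: PC=4 exec 'SUB A, 1'. After: A=1 B=4 C=3 D=0 ZF=0 PC=5
Step 6: PC=5 exec 'JNZ 2'. After: A=1 B=4 C=3 D=0 ZF=0 PC=2
Step 7: PC=2 exec 'MOV C, 7'. After: A=1 B=4 C=7 D=0 ZF=0 PC=3
Step 8: PC=3 exec 'SUB C, 4'. After: A=1 B=4 C=3 D=0 ZF=0 PC=4
Step 9: PC=4 exec 'SUB A, 1'. After: A=0 B=4 C=3 D=0 ZF=1 PC=5
Step 10: PC=5 exec 'JNZ 2'. After: A=0 B=4 C=3 D=0 ZF=1 PC=6
Step 11: PC=6 exec 'MOV B, 6'. After: A=0 B=6 C=3 D=0 ZF=1 PC=7
Step 12: PC=7 exec 'ADD A, 1'. After: A=1 B=6 C=3 D=0 ZF=0 PC=8
Step 13: PC=8 exec 'ADD B, 3'. After: A=1 B=9 C=3 D=0 ZF=0 PC=9
Step 14: PC=9 exec 'MOV B, 6'. After: A=1 B=6 C=3 D=0 ZF=0 PC=10
Step 15: PC=10 exec 'MOV D, 4'. After: A=1 B=6 C=3 D=4 ZF=0 PC=11
Step 16: PC=11 exec 'ADD D, 3'. After: A=1 B=6 C=3 D=7 ZF=0 PC=12
Step 17: PC=12 exec 'MOV A, 2'. After: A=2 B=6 C=3 D=7 ZF=0 PC=13
Step 18: PC=13 exec 'HALT'. After: A=2 B=6 C=3 D=7 ZF=0 PC=13 HALTED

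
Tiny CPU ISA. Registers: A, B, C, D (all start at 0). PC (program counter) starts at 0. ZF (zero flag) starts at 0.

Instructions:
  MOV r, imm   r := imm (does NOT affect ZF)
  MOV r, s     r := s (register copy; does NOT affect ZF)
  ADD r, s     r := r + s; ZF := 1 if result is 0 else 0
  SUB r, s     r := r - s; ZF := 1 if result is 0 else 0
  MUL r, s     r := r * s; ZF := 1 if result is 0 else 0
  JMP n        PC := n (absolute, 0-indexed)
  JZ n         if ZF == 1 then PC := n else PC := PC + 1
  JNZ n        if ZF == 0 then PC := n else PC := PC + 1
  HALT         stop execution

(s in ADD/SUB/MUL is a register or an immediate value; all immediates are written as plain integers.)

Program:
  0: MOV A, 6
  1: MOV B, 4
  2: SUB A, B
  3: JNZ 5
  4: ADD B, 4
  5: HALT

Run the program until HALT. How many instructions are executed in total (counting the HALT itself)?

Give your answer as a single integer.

Answer: 5

Derivation:
Step 1: PC=0 exec 'MOV A, 6'. After: A=6 B=0 C=0 D=0 ZF=0 PC=1
Step 2: PC=1 exec 'MOV B, 4'. After: A=6 B=4 C=0 D=0 ZF=0 PC=2
Step 3: PC=2 exec 'SUB A, B'. After: A=2 B=4 C=0 D=0 ZF=0 PC=3
Step 4: PC=3 exec 'JNZ 5'. After: A=2 B=4 C=0 D=0 ZF=0 PC=5
Step 5: PC=5 exec 'HALT'. After: A=2 B=4 C=0 D=0 ZF=0 PC=5 HALTED
Total instructions executed: 5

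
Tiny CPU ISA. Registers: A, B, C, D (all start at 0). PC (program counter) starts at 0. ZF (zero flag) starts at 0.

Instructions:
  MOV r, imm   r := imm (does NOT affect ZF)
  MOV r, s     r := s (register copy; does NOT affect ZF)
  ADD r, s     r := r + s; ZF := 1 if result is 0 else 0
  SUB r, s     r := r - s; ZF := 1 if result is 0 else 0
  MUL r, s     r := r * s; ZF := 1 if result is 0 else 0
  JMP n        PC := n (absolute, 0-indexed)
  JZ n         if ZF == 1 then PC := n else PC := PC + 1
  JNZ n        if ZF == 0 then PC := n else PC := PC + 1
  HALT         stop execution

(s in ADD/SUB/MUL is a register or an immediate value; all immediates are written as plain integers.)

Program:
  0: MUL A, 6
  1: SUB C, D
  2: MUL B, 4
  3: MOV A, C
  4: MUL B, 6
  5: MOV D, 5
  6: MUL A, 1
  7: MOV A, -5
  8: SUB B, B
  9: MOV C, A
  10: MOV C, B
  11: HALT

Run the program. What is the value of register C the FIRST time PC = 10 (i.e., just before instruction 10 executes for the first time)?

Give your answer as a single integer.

Step 1: PC=0 exec 'MUL A, 6'. After: A=0 B=0 C=0 D=0 ZF=1 PC=1
Step 2: PC=1 exec 'SUB C, D'. After: A=0 B=0 C=0 D=0 ZF=1 PC=2
Step 3: PC=2 exec 'MUL B, 4'. After: A=0 B=0 C=0 D=0 ZF=1 PC=3
Step 4: PC=3 exec 'MOV A, C'. After: A=0 B=0 C=0 D=0 ZF=1 PC=4
Step 5: PC=4 exec 'MUL B, 6'. After: A=0 B=0 C=0 D=0 ZF=1 PC=5
Step 6: PC=5 exec 'MOV D, 5'. After: A=0 B=0 C=0 D=5 ZF=1 PC=6
Step 7: PC=6 exec 'MUL A, 1'. After: A=0 B=0 C=0 D=5 ZF=1 PC=7
Step 8: PC=7 exec 'MOV A, -5'. After: A=-5 B=0 C=0 D=5 ZF=1 PC=8
Step 9: PC=8 exec 'SUB B, B'. After: A=-5 B=0 C=0 D=5 ZF=1 PC=9
Step 10: PC=9 exec 'MOV C, A'. After: A=-5 B=0 C=-5 D=5 ZF=1 PC=10
First time PC=10: C=-5

-5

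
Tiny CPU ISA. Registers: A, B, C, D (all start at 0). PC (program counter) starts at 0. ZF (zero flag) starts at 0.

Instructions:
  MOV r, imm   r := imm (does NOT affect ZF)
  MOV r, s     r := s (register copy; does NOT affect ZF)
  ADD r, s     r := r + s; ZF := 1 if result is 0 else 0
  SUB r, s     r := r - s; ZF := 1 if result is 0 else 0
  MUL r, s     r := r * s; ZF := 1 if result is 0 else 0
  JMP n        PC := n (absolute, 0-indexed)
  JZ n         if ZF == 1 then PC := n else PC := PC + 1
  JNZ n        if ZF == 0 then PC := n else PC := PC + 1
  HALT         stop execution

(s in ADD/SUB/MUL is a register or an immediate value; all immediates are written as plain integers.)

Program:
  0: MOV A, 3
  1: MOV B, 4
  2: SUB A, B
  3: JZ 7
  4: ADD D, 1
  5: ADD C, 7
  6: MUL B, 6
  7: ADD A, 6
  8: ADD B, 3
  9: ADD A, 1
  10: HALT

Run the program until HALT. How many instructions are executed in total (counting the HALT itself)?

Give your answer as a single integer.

Answer: 11

Derivation:
Step 1: PC=0 exec 'MOV A, 3'. After: A=3 B=0 C=0 D=0 ZF=0 PC=1
Step 2: PC=1 exec 'MOV B, 4'. After: A=3 B=4 C=0 D=0 ZF=0 PC=2
Step 3: PC=2 exec 'SUB A, B'. After: A=-1 B=4 C=0 D=0 ZF=0 PC=3
Step 4: PC=3 exec 'JZ 7'. After: A=-1 B=4 C=0 D=0 ZF=0 PC=4
Step 5: PC=4 exec 'ADD D, 1'. After: A=-1 B=4 C=0 D=1 ZF=0 PC=5
Step 6: PC=5 exec 'ADD C, 7'. After: A=-1 B=4 C=7 D=1 ZF=0 PC=6
Step 7: PC=6 exec 'MUL B, 6'. After: A=-1 B=24 C=7 D=1 ZF=0 PC=7
Step 8: PC=7 exec 'ADD A, 6'. After: A=5 B=24 C=7 D=1 ZF=0 PC=8
Step 9: PC=8 exec 'ADD B, 3'. After: A=5 B=27 C=7 D=1 ZF=0 PC=9
Step 10: PC=9 exec 'ADD A, 1'. After: A=6 B=27 C=7 D=1 ZF=0 PC=10
Step 11: PC=10 exec 'HALT'. After: A=6 B=27 C=7 D=1 ZF=0 PC=10 HALTED
Total instructions executed: 11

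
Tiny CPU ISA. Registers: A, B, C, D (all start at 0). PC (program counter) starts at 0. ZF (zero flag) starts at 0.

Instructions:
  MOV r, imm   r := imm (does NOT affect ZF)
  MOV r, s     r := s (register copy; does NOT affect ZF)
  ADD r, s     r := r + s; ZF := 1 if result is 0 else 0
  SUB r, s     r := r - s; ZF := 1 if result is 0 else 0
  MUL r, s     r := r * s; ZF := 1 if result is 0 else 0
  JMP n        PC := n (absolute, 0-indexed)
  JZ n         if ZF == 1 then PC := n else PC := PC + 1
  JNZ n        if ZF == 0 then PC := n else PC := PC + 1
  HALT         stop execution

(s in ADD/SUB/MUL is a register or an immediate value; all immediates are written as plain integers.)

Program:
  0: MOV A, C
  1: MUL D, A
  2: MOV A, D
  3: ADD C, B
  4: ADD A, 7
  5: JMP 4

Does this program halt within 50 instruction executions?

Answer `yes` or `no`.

Step 1: PC=0 exec 'MOV A, C'. After: A=0 B=0 C=0 D=0 ZF=0 PC=1
Step 2: PC=1 exec 'MUL D, A'. After: A=0 B=0 C=0 D=0 ZF=1 PC=2
Step 3: PC=2 exec 'MOV A, D'. After: A=0 B=0 C=0 D=0 ZF=1 PC=3
Step 4: PC=3 exec 'ADD C, B'. After: A=0 B=0 C=0 D=0 ZF=1 PC=4
Step 5: PC=4 exec 'ADD A, 7'. After: A=7 B=0 C=0 D=0 ZF=0 PC=5
Step 6: PC=5 exec 'JMP 4'. After: A=7 B=0 C=0 D=0 ZF=0 PC=4
Step 7: PC=4 exec 'ADD A, 7'. After: A=14 B=0 C=0 D=0 ZF=0 PC=5
Step 8: PC=5 exec 'JMP 4'. After: A=14 B=0 C=0 D=0 ZF=0 PC=4
Step 9: PC=4 exec 'ADD A, 7'. After: A=21 B=0 C=0 D=0 ZF=0 PC=5
Step 10: PC=5 exec 'JMP 4'. After: A=21 B=0 C=0 D=0 ZF=0 PC=4
Step 11: PC=4 exec 'ADD A, 7'. After: A=28 B=0 C=0 D=0 ZF=0 PC=5
Step 12: PC=5 exec 'JMP 4'. After: A=28 B=0 C=0 D=0 ZF=0 PC=4
Step 13: PC=4 exec 'ADD A, 7'. After: A=35 B=0 C=0 D=0 ZF=0 PC=5
Step 14: PC=5 exec 'JMP 4'. After: A=35 B=0 C=0 D=0 ZF=0 PC=4
Step 15: PC=4 exec 'ADD A, 7'. After: A=42 B=0 C=0 D=0 ZF=0 PC=5
After 50 steps: not halted. PC revisits the same instructions with no path to HALT; will never halt.

Answer: no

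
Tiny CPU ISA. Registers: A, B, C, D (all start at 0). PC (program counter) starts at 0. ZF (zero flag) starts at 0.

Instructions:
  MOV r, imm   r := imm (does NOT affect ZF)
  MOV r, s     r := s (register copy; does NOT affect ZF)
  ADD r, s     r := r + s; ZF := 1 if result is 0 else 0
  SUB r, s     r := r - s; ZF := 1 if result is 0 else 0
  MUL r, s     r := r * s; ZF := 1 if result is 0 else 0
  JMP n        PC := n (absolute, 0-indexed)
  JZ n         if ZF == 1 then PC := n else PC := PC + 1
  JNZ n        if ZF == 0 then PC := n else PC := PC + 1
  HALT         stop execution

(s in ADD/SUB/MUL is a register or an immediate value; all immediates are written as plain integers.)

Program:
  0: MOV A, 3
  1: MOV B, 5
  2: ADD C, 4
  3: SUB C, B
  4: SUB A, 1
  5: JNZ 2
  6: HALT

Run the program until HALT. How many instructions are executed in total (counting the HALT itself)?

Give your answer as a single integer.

Answer: 15

Derivation:
Step 1: PC=0 exec 'MOV A, 3'. After: A=3 B=0 C=0 D=0 ZF=0 PC=1
Step 2: PC=1 exec 'MOV B, 5'. After: A=3 B=5 C=0 D=0 ZF=0 PC=2
Step 3: PC=2 exec 'ADD C, 4'. After: A=3 B=5 C=4 D=0 ZF=0 PC=3
Step 4: PC=3 exec 'SUB C, B'. After: A=3 B=5 C=-1 D=0 ZF=0 PC=4
Step 5: PC=4 exec 'SUB A, 1'. After: A=2 B=5 C=-1 D=0 ZF=0 PC=5
Step 6: PC=5 exec 'JNZ 2'. After: A=2 B=5 C=-1 D=0 ZF=0 PC=2
Step 7: PC=2 exec 'ADD C, 4'. After: A=2 B=5 C=3 D=0 ZF=0 PC=3
Step 8: PC=3 exec 'SUB C, B'. After: A=2 B=5 C=-2 D=0 ZF=0 PC=4
Step 9: PC=4 exec 'SUB A, 1'. After: A=1 B=5 C=-2 D=0 ZF=0 PC=5
Step 10: PC=5 exec 'JNZ 2'. After: A=1 B=5 C=-2 D=0 ZF=0 PC=2
Step 11: PC=2 exec 'ADD C, 4'. After: A=1 B=5 C=2 D=0 ZF=0 PC=3
Step 12: PC=3 exec 'SUB C, B'. After: A=1 B=5 C=-3 D=0 ZF=0 PC=4
Step 13: PC=4 exec 'SUB A, 1'. After: A=0 B=5 C=-3 D=0 ZF=1 PC=5
Step 14: PC=5 exec 'JNZ 2'. After: A=0 B=5 C=-3 D=0 ZF=1 PC=6
Step 15: PC=6 exec 'HALT'. After: A=0 B=5 C=-3 D=0 ZF=1 PC=6 HALTED
Total instructions executed: 15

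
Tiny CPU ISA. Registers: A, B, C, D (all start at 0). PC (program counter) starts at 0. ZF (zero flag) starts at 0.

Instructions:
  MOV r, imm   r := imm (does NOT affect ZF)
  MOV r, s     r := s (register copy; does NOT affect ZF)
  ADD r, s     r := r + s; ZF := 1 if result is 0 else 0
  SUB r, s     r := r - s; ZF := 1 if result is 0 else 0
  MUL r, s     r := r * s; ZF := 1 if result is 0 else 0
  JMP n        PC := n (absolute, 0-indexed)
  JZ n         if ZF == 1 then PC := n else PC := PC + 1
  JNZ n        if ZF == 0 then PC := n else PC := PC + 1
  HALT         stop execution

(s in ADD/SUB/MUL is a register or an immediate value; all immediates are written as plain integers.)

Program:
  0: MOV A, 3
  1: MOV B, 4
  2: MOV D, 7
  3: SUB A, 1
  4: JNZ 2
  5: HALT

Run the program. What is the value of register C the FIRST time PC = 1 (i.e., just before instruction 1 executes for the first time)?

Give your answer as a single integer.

Step 1: PC=0 exec 'MOV A, 3'. After: A=3 B=0 C=0 D=0 ZF=0 PC=1
First time PC=1: C=0

0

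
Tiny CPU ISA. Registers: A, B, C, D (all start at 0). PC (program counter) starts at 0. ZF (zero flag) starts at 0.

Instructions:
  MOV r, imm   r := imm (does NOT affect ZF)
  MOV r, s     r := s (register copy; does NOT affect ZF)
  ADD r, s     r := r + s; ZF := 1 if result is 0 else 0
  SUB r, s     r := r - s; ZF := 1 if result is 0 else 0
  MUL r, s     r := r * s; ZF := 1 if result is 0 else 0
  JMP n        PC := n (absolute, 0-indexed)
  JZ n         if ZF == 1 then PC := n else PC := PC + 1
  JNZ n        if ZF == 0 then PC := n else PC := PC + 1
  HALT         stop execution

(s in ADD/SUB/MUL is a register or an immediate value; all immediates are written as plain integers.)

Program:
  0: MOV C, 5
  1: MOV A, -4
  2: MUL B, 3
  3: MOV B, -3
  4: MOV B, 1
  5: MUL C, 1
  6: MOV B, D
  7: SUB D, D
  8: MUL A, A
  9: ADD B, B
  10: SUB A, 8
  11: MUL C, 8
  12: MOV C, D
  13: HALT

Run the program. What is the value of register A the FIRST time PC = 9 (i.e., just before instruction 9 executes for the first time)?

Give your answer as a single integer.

Step 1: PC=0 exec 'MOV C, 5'. After: A=0 B=0 C=5 D=0 ZF=0 PC=1
Step 2: PC=1 exec 'MOV A, -4'. After: A=-4 B=0 C=5 D=0 ZF=0 PC=2
Step 3: PC=2 exec 'MUL B, 3'. After: A=-4 B=0 C=5 D=0 ZF=1 PC=3
Step 4: PC=3 exec 'MOV B, -3'. After: A=-4 B=-3 C=5 D=0 ZF=1 PC=4
Step 5: PC=4 exec 'MOV B, 1'. After: A=-4 B=1 C=5 D=0 ZF=1 PC=5
Step 6: PC=5 exec 'MUL C, 1'. After: A=-4 B=1 C=5 D=0 ZF=0 PC=6
Step 7: PC=6 exec 'MOV B, D'. After: A=-4 B=0 C=5 D=0 ZF=0 PC=7
Step 8: PC=7 exec 'SUB D, D'. After: A=-4 B=0 C=5 D=0 ZF=1 PC=8
Step 9: PC=8 exec 'MUL A, A'. After: A=16 B=0 C=5 D=0 ZF=0 PC=9
First time PC=9: A=16

16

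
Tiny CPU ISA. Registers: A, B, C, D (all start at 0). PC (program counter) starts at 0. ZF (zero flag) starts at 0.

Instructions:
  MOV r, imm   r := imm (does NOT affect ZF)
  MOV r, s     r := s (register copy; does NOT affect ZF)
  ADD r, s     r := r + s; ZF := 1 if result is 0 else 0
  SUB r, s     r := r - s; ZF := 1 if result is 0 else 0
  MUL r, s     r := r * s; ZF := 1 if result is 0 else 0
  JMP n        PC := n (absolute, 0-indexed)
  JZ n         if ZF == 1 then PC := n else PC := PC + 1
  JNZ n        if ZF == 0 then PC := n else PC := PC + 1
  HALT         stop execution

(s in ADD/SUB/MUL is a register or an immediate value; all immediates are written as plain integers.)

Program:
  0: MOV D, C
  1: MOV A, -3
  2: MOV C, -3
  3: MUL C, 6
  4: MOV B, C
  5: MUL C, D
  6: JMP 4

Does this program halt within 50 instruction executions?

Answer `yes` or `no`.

Answer: no

Derivation:
Step 1: PC=0 exec 'MOV D, C'. After: A=0 B=0 C=0 D=0 ZF=0 PC=1
Step 2: PC=1 exec 'MOV A, -3'. After: A=-3 B=0 C=0 D=0 ZF=0 PC=2
Step 3: PC=2 exec 'MOV C, -3'. After: A=-3 B=0 C=-3 D=0 ZF=0 PC=3
Step 4: PC=3 exec 'MUL C, 6'. After: A=-3 B=0 C=-18 D=0 ZF=0 PC=4
Step 5: PC=4 exec 'MOV B, C'. After: A=-3 B=-18 C=-18 D=0 ZF=0 PC=5
Step 6: PC=5 exec 'MUL C, D'. After: A=-3 B=-18 C=0 D=0 ZF=1 PC=6
Step 7: PC=6 exec 'JMP 4'. After: A=-3 B=-18 C=0 D=0 ZF=1 PC=4
Step 8: PC=4 exec 'MOV B, C'. After: A=-3 B=0 C=0 D=0 ZF=1 PC=5
Step 9: PC=5 exec 'MUL C, D'. After: A=-3 B=0 C=0 D=0 ZF=1 PC=6
Step 10: PC=6 exec 'JMP 4'. After: A=-3 B=0 C=0 D=0 ZF=1 PC=4
Step 11: PC=4 exec 'MOV B, C'. After: A=-3 B=0 C=0 D=0 ZF=1 PC=5
State after step 11 equals state after step 8: the program is in a cycle of length 3 and will never halt.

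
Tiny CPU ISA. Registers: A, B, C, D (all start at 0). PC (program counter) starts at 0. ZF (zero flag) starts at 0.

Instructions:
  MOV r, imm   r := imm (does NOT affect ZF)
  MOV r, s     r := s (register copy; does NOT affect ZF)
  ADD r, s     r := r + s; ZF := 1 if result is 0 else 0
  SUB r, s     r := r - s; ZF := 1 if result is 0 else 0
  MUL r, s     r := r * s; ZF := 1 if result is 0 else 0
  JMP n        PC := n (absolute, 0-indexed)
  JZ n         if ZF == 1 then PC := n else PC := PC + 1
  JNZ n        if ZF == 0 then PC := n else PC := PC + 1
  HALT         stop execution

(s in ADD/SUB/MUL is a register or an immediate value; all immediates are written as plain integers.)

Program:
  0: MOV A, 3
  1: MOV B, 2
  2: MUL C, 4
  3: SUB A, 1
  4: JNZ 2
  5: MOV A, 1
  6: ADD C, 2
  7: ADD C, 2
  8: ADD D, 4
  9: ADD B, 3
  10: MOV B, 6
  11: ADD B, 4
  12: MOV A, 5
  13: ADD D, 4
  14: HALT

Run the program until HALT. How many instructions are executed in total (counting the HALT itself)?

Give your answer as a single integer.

Answer: 21

Derivation:
Step 1: PC=0 exec 'MOV A, 3'. After: A=3 B=0 C=0 D=0 ZF=0 PC=1
Step 2: PC=1 exec 'MOV B, 2'. After: A=3 B=2 C=0 D=0 ZF=0 PC=2
Step 3: PC=2 exec 'MUL C, 4'. After: A=3 B=2 C=0 D=0 ZF=1 PC=3
Step 4: PC=3 exec 'SUB A, 1'. After: A=2 B=2 C=0 D=0 ZF=0 PC=4
Step 5: PC=4 exec 'JNZ 2'. After: A=2 B=2 C=0 D=0 ZF=0 PC=2
Step 6: PC=2 exec 'MUL C, 4'. After: A=2 B=2 C=0 D=0 ZF=1 PC=3
Step 7: PC=3 exec 'SUB A, 1'. After: A=1 B=2 C=0 D=0 ZF=0 PC=4
Step 8: PC=4 exec 'JNZ 2'. After: A=1 B=2 C=0 D=0 ZF=0 PC=2
Step 9: PC=2 exec 'MUL C, 4'. After: A=1 B=2 C=0 D=0 ZF=1 PC=3
Step 10: PC=3 exec 'SUB A, 1'. After: A=0 B=2 C=0 D=0 ZF=1 PC=4
Step 11: PC=4 exec 'JNZ 2'. After: A=0 B=2 C=0 D=0 ZF=1 PC=5
Step 12: PC=5 exec 'MOV A, 1'. After: A=1 B=2 C=0 D=0 ZF=1 PC=6
Step 13: PC=6 exec 'ADD C, 2'. After: A=1 B=2 C=2 D=0 ZF=0 PC=7
Step 14: PC=7 exec 'ADD C, 2'. After: A=1 B=2 C=4 D=0 ZF=0 PC=8
Step 15: PC=8 exec 'ADD D, 4'. After: A=1 B=2 C=4 D=4 ZF=0 PC=9
Step 16: PC=9 exec 'ADD B, 3'. After: A=1 B=5 C=4 D=4 ZF=0 PC=10
Step 17: PC=10 exec 'MOV B, 6'. After: A=1 B=6 C=4 D=4 ZF=0 PC=11
Step 18: PC=11 exec 'ADD B, 4'. After: A=1 B=10 C=4 D=4 ZF=0 PC=12
Step 19: PC=12 exec 'MOV A, 5'. After: A=5 B=10 C=4 D=4 ZF=0 PC=13
Step 20: PC=13 exec 'ADD D, 4'. After: A=5 B=10 C=4 D=8 ZF=0 PC=14
Step 21: PC=14 exec 'HALT'. After: A=5 B=10 C=4 D=8 ZF=0 PC=14 HALTED
Total instructions executed: 21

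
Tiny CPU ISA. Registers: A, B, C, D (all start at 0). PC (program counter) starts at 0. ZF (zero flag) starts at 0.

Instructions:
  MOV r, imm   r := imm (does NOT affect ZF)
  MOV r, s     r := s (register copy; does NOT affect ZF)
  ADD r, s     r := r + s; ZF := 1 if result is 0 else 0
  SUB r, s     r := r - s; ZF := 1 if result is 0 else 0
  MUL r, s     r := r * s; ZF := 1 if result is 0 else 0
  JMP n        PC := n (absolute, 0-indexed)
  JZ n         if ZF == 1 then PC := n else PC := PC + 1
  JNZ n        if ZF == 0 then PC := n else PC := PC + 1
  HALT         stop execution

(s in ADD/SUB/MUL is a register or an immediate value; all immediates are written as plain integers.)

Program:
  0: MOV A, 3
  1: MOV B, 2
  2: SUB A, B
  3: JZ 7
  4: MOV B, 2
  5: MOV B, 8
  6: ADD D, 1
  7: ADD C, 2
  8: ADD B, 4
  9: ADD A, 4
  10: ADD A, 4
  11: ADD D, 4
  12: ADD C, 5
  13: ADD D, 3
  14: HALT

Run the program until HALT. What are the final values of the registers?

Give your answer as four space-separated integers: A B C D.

Answer: 9 12 7 8

Derivation:
Step 1: PC=0 exec 'MOV A, 3'. After: A=3 B=0 C=0 D=0 ZF=0 PC=1
Step 2: PC=1 exec 'MOV B, 2'. After: A=3 B=2 C=0 D=0 ZF=0 PC=2
Step 3: PC=2 exec 'SUB A, B'. After: A=1 B=2 C=0 D=0 ZF=0 PC=3
Step 4: PC=3 exec 'JZ 7'. After: A=1 B=2 C=0 D=0 ZF=0 PC=4
Step 5: PC=4 exec 'MOV B, 2'. After: A=1 B=2 C=0 D=0 ZF=0 PC=5
Step 6: PC=5 exec 'MOV B, 8'. After: A=1 B=8 C=0 D=0 ZF=0 PC=6
Step 7: PC=6 exec 'ADD D, 1'. After: A=1 B=8 C=0 D=1 ZF=0 PC=7
Step 8: PC=7 exec 'ADD C, 2'. After: A=1 B=8 C=2 D=1 ZF=0 PC=8
Step 9: PC=8 exec 'ADD B, 4'. After: A=1 B=12 C=2 D=1 ZF=0 PC=9
Step 10: PC=9 exec 'ADD A, 4'. After: A=5 B=12 C=2 D=1 ZF=0 PC=10
Step 11: PC=10 exec 'ADD A, 4'. After: A=9 B=12 C=2 D=1 ZF=0 PC=11
Step 12: PC=11 exec 'ADD D, 4'. After: A=9 B=12 C=2 D=5 ZF=0 PC=12
Step 13: PC=12 exec 'ADD C, 5'. After: A=9 B=12 C=7 D=5 ZF=0 PC=13
Step 14: PC=13 exec 'ADD D, 3'. After: A=9 B=12 C=7 D=8 ZF=0 PC=14
Step 15: PC=14 exec 'HALT'. After: A=9 B=12 C=7 D=8 ZF=0 PC=14 HALTED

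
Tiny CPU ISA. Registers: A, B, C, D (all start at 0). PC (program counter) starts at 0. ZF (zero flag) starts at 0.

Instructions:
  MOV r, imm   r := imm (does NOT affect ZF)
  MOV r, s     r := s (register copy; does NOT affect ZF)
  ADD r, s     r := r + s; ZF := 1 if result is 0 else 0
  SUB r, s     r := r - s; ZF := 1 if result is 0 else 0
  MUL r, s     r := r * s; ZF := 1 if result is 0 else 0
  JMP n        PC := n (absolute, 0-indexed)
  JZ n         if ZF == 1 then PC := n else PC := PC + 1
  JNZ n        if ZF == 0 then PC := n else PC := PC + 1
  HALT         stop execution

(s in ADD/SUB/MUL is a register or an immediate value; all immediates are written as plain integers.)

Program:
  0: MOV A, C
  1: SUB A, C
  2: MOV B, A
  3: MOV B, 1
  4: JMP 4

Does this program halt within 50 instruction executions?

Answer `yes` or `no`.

Answer: no

Derivation:
Step 1: PC=0 exec 'MOV A, C'. After: A=0 B=0 C=0 D=0 ZF=0 PC=1
Step 2: PC=1 exec 'SUB A, C'. After: A=0 B=0 C=0 D=0 ZF=1 PC=2
Step 3: PC=2 exec 'MOV B, A'. After: A=0 B=0 C=0 D=0 ZF=1 PC=3
Step 4: PC=3 exec 'MOV B, 1'. After: A=0 B=1 C=0 D=0 ZF=1 PC=4
Step 5: PC=4 exec 'JMP 4'. After: A=0 B=1 C=0 D=0 ZF=1 PC=4
State after step 5 equals state after step 4: the program is in a cycle of length 1 and will never halt.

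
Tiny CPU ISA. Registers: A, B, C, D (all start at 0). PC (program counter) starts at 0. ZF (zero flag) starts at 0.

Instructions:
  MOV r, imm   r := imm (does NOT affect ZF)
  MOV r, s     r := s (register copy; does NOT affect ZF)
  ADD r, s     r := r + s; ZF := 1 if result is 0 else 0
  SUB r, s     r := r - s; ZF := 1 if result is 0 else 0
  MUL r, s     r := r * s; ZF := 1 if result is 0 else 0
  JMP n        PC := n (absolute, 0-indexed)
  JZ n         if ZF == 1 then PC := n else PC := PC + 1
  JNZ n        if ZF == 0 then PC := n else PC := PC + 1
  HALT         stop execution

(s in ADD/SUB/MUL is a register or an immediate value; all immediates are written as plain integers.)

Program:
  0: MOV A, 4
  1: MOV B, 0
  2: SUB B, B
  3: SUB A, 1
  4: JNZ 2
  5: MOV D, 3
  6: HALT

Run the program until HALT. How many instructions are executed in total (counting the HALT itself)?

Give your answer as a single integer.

Step 1: PC=0 exec 'MOV A, 4'. After: A=4 B=0 C=0 D=0 ZF=0 PC=1
Step 2: PC=1 exec 'MOV B, 0'. After: A=4 B=0 C=0 D=0 ZF=0 PC=2
Step 3: PC=2 exec 'SUB B, B'. After: A=4 B=0 C=0 D=0 ZF=1 PC=3
Step 4: PC=3 exec 'SUB A, 1'. After: A=3 B=0 C=0 D=0 ZF=0 PC=4
Step 5: PC=4 exec 'JNZ 2'. After: A=3 B=0 C=0 D=0 ZF=0 PC=2
Step 6: PC=2 exec 'SUB B, B'. After: A=3 B=0 C=0 D=0 ZF=1 PC=3
Step 7: PC=3 exec 'SUB A, 1'. After: A=2 B=0 C=0 D=0 ZF=0 PC=4
Step 8: PC=4 exec 'JNZ 2'. After: A=2 B=0 C=0 D=0 ZF=0 PC=2
Step 9: PC=2 exec 'SUB B, B'. After: A=2 B=0 C=0 D=0 ZF=1 PC=3
Step 10: PC=3 exec 'SUB A, 1'. After: A=1 B=0 C=0 D=0 ZF=0 PC=4
Step 11: PC=4 exec 'JNZ 2'. After: A=1 B=0 C=0 D=0 ZF=0 PC=2
Step 12: PC=2 exec 'SUB B, B'. After: A=1 B=0 C=0 D=0 ZF=1 PC=3
Step 13: PC=3 exec 'SUB A, 1'. After: A=0 B=0 C=0 D=0 ZF=1 PC=4
Step 14: PC=4 exec 'JNZ 2'. After: A=0 B=0 C=0 D=0 ZF=1 PC=5
Step 15: PC=5 exec 'MOV D, 3'. After: A=0 B=0 C=0 D=3 ZF=1 PC=6
Step 16: PC=6 exec 'HALT'. After: A=0 B=0 C=0 D=3 ZF=1 PC=6 HALTED
Total instructions executed: 16

Answer: 16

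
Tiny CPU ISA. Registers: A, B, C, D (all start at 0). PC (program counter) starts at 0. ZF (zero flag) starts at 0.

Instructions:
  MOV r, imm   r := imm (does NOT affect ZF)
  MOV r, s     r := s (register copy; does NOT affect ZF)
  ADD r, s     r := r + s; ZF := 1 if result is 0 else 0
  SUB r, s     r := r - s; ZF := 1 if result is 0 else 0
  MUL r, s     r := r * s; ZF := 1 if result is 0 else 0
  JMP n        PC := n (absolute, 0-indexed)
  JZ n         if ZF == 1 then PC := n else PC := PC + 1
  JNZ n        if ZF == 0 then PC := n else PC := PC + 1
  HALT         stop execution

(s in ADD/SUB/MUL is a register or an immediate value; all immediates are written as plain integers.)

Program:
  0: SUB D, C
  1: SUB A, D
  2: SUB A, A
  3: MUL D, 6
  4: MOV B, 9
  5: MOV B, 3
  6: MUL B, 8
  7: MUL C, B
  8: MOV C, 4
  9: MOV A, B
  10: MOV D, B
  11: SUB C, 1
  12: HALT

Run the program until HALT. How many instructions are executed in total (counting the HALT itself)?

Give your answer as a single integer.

Answer: 13

Derivation:
Step 1: PC=0 exec 'SUB D, C'. After: A=0 B=0 C=0 D=0 ZF=1 PC=1
Step 2: PC=1 exec 'SUB A, D'. After: A=0 B=0 C=0 D=0 ZF=1 PC=2
Step 3: PC=2 exec 'SUB A, A'. After: A=0 B=0 C=0 D=0 ZF=1 PC=3
Step 4: PC=3 exec 'MUL D, 6'. After: A=0 B=0 C=0 D=0 ZF=1 PC=4
Step 5: PC=4 exec 'MOV B, 9'. After: A=0 B=9 C=0 D=0 ZF=1 PC=5
Step 6: PC=5 exec 'MOV B, 3'. After: A=0 B=3 C=0 D=0 ZF=1 PC=6
Step 7: PC=6 exec 'MUL B, 8'. After: A=0 B=24 C=0 D=0 ZF=0 PC=7
Step 8: PC=7 exec 'MUL C, B'. After: A=0 B=24 C=0 D=0 ZF=1 PC=8
Step 9: PC=8 exec 'MOV C, 4'. After: A=0 B=24 C=4 D=0 ZF=1 PC=9
Step 10: PC=9 exec 'MOV A, B'. After: A=24 B=24 C=4 D=0 ZF=1 PC=10
Step 11: PC=10 exec 'MOV D, B'. After: A=24 B=24 C=4 D=24 ZF=1 PC=11
Step 12: PC=11 exec 'SUB C, 1'. After: A=24 B=24 C=3 D=24 ZF=0 PC=12
Step 13: PC=12 exec 'HALT'. After: A=24 B=24 C=3 D=24 ZF=0 PC=12 HALTED
Total instructions executed: 13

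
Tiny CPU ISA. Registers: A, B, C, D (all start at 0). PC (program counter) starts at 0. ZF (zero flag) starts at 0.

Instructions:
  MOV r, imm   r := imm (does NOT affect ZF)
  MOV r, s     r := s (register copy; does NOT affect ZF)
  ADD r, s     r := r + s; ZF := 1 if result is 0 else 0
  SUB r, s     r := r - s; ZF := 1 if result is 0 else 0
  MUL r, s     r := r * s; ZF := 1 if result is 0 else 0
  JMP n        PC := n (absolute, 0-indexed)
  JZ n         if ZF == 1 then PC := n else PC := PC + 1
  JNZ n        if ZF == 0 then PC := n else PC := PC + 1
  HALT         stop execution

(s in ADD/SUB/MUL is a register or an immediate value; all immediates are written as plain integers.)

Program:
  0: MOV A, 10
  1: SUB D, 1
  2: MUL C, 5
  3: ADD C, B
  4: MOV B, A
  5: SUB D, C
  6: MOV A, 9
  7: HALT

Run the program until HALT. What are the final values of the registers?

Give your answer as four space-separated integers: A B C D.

Step 1: PC=0 exec 'MOV A, 10'. After: A=10 B=0 C=0 D=0 ZF=0 PC=1
Step 2: PC=1 exec 'SUB D, 1'. After: A=10 B=0 C=0 D=-1 ZF=0 PC=2
Step 3: PC=2 exec 'MUL C, 5'. After: A=10 B=0 C=0 D=-1 ZF=1 PC=3
Step 4: PC=3 exec 'ADD C, B'. After: A=10 B=0 C=0 D=-1 ZF=1 PC=4
Step 5: PC=4 exec 'MOV B, A'. After: A=10 B=10 C=0 D=-1 ZF=1 PC=5
Step 6: PC=5 exec 'SUB D, C'. After: A=10 B=10 C=0 D=-1 ZF=0 PC=6
Step 7: PC=6 exec 'MOV A, 9'. After: A=9 B=10 C=0 D=-1 ZF=0 PC=7
Step 8: PC=7 exec 'HALT'. After: A=9 B=10 C=0 D=-1 ZF=0 PC=7 HALTED

Answer: 9 10 0 -1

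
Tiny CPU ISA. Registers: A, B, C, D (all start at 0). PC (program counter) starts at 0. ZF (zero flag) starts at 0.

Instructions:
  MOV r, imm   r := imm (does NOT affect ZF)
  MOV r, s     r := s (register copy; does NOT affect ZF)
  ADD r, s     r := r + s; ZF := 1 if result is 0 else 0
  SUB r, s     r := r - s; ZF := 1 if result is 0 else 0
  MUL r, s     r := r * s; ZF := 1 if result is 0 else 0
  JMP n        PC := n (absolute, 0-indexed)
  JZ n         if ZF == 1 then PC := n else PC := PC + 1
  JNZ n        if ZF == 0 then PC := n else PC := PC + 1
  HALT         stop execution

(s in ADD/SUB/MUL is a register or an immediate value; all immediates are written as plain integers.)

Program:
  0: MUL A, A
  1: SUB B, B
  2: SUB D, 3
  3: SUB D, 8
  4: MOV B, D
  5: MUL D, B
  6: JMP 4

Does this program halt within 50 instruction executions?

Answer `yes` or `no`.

Step 1: PC=0 exec 'MUL A, A'. After: A=0 B=0 C=0 D=0 ZF=1 PC=1
Step 2: PC=1 exec 'SUB B, B'. After: A=0 B=0 C=0 D=0 ZF=1 PC=2
Step 3: PC=2 exec 'SUB D, 3'. After: A=0 B=0 C=0 D=-3 ZF=0 PC=3
Step 4: PC=3 exec 'SUB D, 8'. After: A=0 B=0 C=0 D=-11 ZF=0 PC=4
Step 5: PC=4 exec 'MOV B, D'. After: A=0 B=-11 C=0 D=-11 ZF=0 PC=5
Step 6: PC=5 exec 'MUL D, B'. After: A=0 B=-11 C=0 D=121 ZF=0 PC=6
Step 7: PC=6 exec 'JMP 4'. After: A=0 B=-11 C=0 D=121 ZF=0 PC=4
Step 8: PC=4 exec 'MOV B, D'. After: A=0 B=121 C=0 D=121 ZF=0 PC=5
Step 9: PC=5 exec 'MUL D, B'. After: A=0 B=121 C=0 D=14641 ZF=0 PC=6
Step 10: PC=6 exec 'JMP 4'. After: A=0 B=121 C=0 D=14641 ZF=0 PC=4
Step 11: PC=4 exec 'MOV B, D'. After: A=0 B=14641 C=0 D=14641 ZF=0 PC=5
Step 12: PC=5 exec 'MUL D, B'. After: A=0 B=14641 C=0 D=214358881 ZF=0 PC=6
Step 13: PC=6 exec 'JMP 4'. After: A=0 B=14641 C=0 D=214358881 ZF=0 PC=4
Step 14: PC=4 exec 'MOV B, D'. After: A=0 B=214358881 C=0 D=214358881 ZF=0 PC=5
Step 15: PC=5 exec 'MUL D, B'. After: A=0 B=214358881 C=0 D=45949729863572161 ZF=0 PC=6
After 50 steps: not halted. PC revisits the same instructions with no path to HALT; will never halt.

Answer: no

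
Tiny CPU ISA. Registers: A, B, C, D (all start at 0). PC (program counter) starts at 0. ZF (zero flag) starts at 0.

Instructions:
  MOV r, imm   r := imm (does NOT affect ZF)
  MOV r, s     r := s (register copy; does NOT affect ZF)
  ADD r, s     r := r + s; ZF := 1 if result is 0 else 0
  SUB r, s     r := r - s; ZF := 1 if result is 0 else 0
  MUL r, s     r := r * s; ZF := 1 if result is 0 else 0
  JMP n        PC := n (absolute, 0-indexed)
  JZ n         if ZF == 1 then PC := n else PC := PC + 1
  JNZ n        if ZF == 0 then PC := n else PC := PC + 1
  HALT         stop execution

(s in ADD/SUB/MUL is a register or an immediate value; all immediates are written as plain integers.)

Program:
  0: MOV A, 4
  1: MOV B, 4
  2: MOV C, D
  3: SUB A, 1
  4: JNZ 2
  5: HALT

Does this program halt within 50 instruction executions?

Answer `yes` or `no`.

Answer: yes

Derivation:
Step 1: PC=0 exec 'MOV A, 4'. After: A=4 B=0 C=0 D=0 ZF=0 PC=1
Step 2: PC=1 exec 'MOV B, 4'. After: A=4 B=4 C=0 D=0 ZF=0 PC=2
Step 3: PC=2 exec 'MOV C, D'. After: A=4 B=4 C=0 D=0 ZF=0 PC=3
Step 4: PC=3 exec 'SUB A, 1'. After: A=3 B=4 C=0 D=0 ZF=0 PC=4
Step 5: PC=4 exec 'JNZ 2'. After: A=3 B=4 C=0 D=0 ZF=0 PC=2
Step 6: PC=2 exec 'MOV C, D'. After: A=3 B=4 C=0 D=0 ZF=0 PC=3
Step 7: PC=3 exec 'SUB A, 1'. After: A=2 B=4 C=0 D=0 ZF=0 PC=4
Step 8: PC=4 exec 'JNZ 2'. After: A=2 B=4 C=0 D=0 ZF=0 PC=2
Step 9: PC=2 exec 'MOV C, D'. After: A=2 B=4 C=0 D=0 ZF=0 PC=3
Step 10: PC=3 exec 'SUB A, 1'. After: A=1 B=4 C=0 D=0 ZF=0 PC=4
Step 11: PC=4 exec 'JNZ 2'. After: A=1 B=4 C=0 D=0 ZF=0 PC=2
Step 12: PC=2 exec 'MOV C, D'. After: A=1 B=4 C=0 D=0 ZF=0 PC=3
Step 13: PC=3 exec 'SUB A, 1'. After: A=0 B=4 C=0 D=0 ZF=1 PC=4
Step 14: PC=4 exec 'JNZ 2'. After: A=0 B=4 C=0 D=0 ZF=1 PC=5
Step 15: PC=5 exec 'HALT'. After: A=0 B=4 C=0 D=0 ZF=1 PC=5 HALTED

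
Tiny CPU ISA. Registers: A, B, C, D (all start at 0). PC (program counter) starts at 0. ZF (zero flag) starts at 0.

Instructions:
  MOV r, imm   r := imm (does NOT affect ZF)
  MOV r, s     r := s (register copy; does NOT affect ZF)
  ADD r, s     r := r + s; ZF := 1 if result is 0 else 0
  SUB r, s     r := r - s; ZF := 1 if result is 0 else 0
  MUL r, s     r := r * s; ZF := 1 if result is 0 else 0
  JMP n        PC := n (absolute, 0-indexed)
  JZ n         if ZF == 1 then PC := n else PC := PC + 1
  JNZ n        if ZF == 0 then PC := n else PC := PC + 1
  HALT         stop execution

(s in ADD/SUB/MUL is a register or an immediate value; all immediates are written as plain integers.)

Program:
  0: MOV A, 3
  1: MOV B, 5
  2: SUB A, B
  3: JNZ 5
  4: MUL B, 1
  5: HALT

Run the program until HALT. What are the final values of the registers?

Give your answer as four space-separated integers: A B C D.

Answer: -2 5 0 0

Derivation:
Step 1: PC=0 exec 'MOV A, 3'. After: A=3 B=0 C=0 D=0 ZF=0 PC=1
Step 2: PC=1 exec 'MOV B, 5'. After: A=3 B=5 C=0 D=0 ZF=0 PC=2
Step 3: PC=2 exec 'SUB A, B'. After: A=-2 B=5 C=0 D=0 ZF=0 PC=3
Step 4: PC=3 exec 'JNZ 5'. After: A=-2 B=5 C=0 D=0 ZF=0 PC=5
Step 5: PC=5 exec 'HALT'. After: A=-2 B=5 C=0 D=0 ZF=0 PC=5 HALTED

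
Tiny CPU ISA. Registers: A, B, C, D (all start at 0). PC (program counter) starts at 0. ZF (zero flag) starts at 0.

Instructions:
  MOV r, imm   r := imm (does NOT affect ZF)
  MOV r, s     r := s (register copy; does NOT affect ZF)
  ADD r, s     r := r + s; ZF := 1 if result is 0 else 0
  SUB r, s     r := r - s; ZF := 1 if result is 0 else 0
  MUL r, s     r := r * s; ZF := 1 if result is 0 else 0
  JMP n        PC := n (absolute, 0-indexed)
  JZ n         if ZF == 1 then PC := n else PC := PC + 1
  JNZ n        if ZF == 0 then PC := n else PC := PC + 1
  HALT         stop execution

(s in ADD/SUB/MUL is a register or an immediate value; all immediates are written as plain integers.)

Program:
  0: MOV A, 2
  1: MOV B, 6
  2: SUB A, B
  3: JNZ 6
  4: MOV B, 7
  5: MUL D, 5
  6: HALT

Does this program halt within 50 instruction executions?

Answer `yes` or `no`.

Answer: yes

Derivation:
Step 1: PC=0 exec 'MOV A, 2'. After: A=2 B=0 C=0 D=0 ZF=0 PC=1
Step 2: PC=1 exec 'MOV B, 6'. After: A=2 B=6 C=0 D=0 ZF=0 PC=2
Step 3: PC=2 exec 'SUB A, B'. After: A=-4 B=6 C=0 D=0 ZF=0 PC=3
Step 4: PC=3 exec 'JNZ 6'. After: A=-4 B=6 C=0 D=0 ZF=0 PC=6
Step 5: PC=6 exec 'HALT'. After: A=-4 B=6 C=0 D=0 ZF=0 PC=6 HALTED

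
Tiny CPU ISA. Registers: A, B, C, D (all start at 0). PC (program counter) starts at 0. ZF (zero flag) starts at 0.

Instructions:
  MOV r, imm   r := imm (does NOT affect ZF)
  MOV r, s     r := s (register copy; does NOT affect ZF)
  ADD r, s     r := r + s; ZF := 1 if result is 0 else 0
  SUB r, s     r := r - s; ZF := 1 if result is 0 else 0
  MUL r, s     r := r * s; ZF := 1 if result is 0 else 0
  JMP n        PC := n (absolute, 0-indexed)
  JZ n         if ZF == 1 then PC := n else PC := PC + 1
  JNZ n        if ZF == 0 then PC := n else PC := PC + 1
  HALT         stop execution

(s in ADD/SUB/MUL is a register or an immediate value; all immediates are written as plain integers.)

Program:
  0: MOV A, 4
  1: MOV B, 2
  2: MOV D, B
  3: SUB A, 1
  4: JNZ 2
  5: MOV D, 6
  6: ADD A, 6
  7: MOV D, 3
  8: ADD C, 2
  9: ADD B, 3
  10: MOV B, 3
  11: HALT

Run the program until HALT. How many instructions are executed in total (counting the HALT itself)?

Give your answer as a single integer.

Answer: 21

Derivation:
Step 1: PC=0 exec 'MOV A, 4'. After: A=4 B=0 C=0 D=0 ZF=0 PC=1
Step 2: PC=1 exec 'MOV B, 2'. After: A=4 B=2 C=0 D=0 ZF=0 PC=2
Step 3: PC=2 exec 'MOV D, B'. After: A=4 B=2 C=0 D=2 ZF=0 PC=3
Step 4: PC=3 exec 'SUB A, 1'. After: A=3 B=2 C=0 D=2 ZF=0 PC=4
Step 5: PC=4 exec 'JNZ 2'. After: A=3 B=2 C=0 D=2 ZF=0 PC=2
Step 6: PC=2 exec 'MOV D, B'. After: A=3 B=2 C=0 D=2 ZF=0 PC=3
Step 7: PC=3 exec 'SUB A, 1'. After: A=2 B=2 C=0 D=2 ZF=0 PC=4
Step 8: PC=4 exec 'JNZ 2'. After: A=2 B=2 C=0 D=2 ZF=0 PC=2
Step 9: PC=2 exec 'MOV D, B'. After: A=2 B=2 C=0 D=2 ZF=0 PC=3
Step 10: PC=3 exec 'SUB A, 1'. After: A=1 B=2 C=0 D=2 ZF=0 PC=4
Step 11: PC=4 exec 'JNZ 2'. After: A=1 B=2 C=0 D=2 ZF=0 PC=2
Step 12: PC=2 exec 'MOV D, B'. After: A=1 B=2 C=0 D=2 ZF=0 PC=3
Step 13: PC=3 exec 'SUB A, 1'. After: A=0 B=2 C=0 D=2 ZF=1 PC=4
Step 14: PC=4 exec 'JNZ 2'. After: A=0 B=2 C=0 D=2 ZF=1 PC=5
Step 15: PC=5 exec 'MOV D, 6'. After: A=0 B=2 C=0 D=6 ZF=1 PC=6
Step 16: PC=6 exec 'ADD A, 6'. After: A=6 B=2 C=0 D=6 ZF=0 PC=7
Step 17: PC=7 exec 'MOV D, 3'. After: A=6 B=2 C=0 D=3 ZF=0 PC=8
Step 18: PC=8 exec 'ADD C, 2'. After: A=6 B=2 C=2 D=3 ZF=0 PC=9
Step 19: PC=9 exec 'ADD B, 3'. After: A=6 B=5 C=2 D=3 ZF=0 PC=10
Step 20: PC=10 exec 'MOV B, 3'. After: A=6 B=3 C=2 D=3 ZF=0 PC=11
Step 21: PC=11 exec 'HALT'. After: A=6 B=3 C=2 D=3 ZF=0 PC=11 HALTED
Total instructions executed: 21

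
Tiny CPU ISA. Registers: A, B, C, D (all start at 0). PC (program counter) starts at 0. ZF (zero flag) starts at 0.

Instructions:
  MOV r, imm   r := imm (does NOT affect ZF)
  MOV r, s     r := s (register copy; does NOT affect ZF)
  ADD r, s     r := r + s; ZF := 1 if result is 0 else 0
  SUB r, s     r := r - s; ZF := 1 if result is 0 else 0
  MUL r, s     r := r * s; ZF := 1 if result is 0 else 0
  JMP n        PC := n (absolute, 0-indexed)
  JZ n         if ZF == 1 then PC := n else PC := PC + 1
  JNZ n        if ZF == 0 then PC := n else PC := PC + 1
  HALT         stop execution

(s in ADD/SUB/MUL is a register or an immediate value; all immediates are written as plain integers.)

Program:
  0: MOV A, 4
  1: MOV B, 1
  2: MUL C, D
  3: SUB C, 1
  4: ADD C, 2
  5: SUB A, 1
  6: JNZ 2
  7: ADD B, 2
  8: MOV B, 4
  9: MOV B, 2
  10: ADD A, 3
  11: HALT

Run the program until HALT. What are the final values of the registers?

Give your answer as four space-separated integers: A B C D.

Step 1: PC=0 exec 'MOV A, 4'. After: A=4 B=0 C=0 D=0 ZF=0 PC=1
Step 2: PC=1 exec 'MOV B, 1'. After: A=4 B=1 C=0 D=0 ZF=0 PC=2
Step 3: PC=2 exec 'MUL C, D'. After: A=4 B=1 C=0 D=0 ZF=1 PC=3
Step 4: PC=3 exec 'SUB C, 1'. After: A=4 B=1 C=-1 D=0 ZF=0 PC=4
Step 5: PC=4 exec 'ADD C, 2'. After: A=4 B=1 C=1 D=0 ZF=0 PC=5
Step 6: PC=5 exec 'SUB A, 1'. After: A=3 B=1 C=1 D=0 ZF=0 PC=6
Step 7: PC=6 exec 'JNZ 2'. After: A=3 B=1 C=1 D=0 ZF=0 PC=2
Step 8: PC=2 exec 'MUL C, D'. After: A=3 B=1 C=0 D=0 ZF=1 PC=3
Step 9: PC=3 exec 'SUB C, 1'. After: A=3 B=1 C=-1 D=0 ZF=0 PC=4
Step 10: PC=4 exec 'ADD C, 2'. After: A=3 B=1 C=1 D=0 ZF=0 PC=5
Step 11: PC=5 exec 'SUB A, 1'. After: A=2 B=1 C=1 D=0 ZF=0 PC=6
Step 12: PC=6 exec 'JNZ 2'. After: A=2 B=1 C=1 D=0 ZF=0 PC=2
Step 13: PC=2 exec 'MUL C, D'. After: A=2 B=1 C=0 D=0 ZF=1 PC=3
Step 14: PC=3 exec 'SUB C, 1'. After: A=2 B=1 C=-1 D=0 ZF=0 PC=4
Step 15: PC=4 exec 'ADD C, 2'. After: A=2 B=1 C=1 D=0 ZF=0 PC=5
Step 16: PC=5 exec 'SUB A, 1'. After: A=1 B=1 C=1 D=0 ZF=0 PC=6
Step 17: PC=6 exec 'JNZ 2'. After: A=1 B=1 C=1 D=0 ZF=0 PC=2
Step 18: PC=2 exec 'MUL C, D'. After: A=1 B=1 C=0 D=0 ZF=1 PC=3
Step 19: PC=3 exec 'SUB C, 1'. After: A=1 B=1 C=-1 D=0 ZF=0 PC=4
Step 20: PC=4 exec 'ADD C, 2'. After: A=1 B=1 C=1 D=0 ZF=0 PC=5
Step 21: PC=5 exec 'SUB A, 1'. After: A=0 B=1 C=1 D=0 ZF=1 PC=6
Step 22: PC=6 exec 'JNZ 2'. After: A=0 B=1 C=1 D=0 ZF=1 PC=7
Step 23: PC=7 exec 'ADD B, 2'. After: A=0 B=3 C=1 D=0 ZF=0 PC=8
Step 24: PC=8 exec 'MOV B, 4'. After: A=0 B=4 C=1 D=0 ZF=0 PC=9
Step 25: PC=9 exec 'MOV B, 2'. After: A=0 B=2 C=1 D=0 ZF=0 PC=10
Step 26: PC=10 exec 'ADD A, 3'. After: A=3 B=2 C=1 D=0 ZF=0 PC=11
Step 27: PC=11 exec 'HALT'. After: A=3 B=2 C=1 D=0 ZF=0 PC=11 HALTED

Answer: 3 2 1 0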